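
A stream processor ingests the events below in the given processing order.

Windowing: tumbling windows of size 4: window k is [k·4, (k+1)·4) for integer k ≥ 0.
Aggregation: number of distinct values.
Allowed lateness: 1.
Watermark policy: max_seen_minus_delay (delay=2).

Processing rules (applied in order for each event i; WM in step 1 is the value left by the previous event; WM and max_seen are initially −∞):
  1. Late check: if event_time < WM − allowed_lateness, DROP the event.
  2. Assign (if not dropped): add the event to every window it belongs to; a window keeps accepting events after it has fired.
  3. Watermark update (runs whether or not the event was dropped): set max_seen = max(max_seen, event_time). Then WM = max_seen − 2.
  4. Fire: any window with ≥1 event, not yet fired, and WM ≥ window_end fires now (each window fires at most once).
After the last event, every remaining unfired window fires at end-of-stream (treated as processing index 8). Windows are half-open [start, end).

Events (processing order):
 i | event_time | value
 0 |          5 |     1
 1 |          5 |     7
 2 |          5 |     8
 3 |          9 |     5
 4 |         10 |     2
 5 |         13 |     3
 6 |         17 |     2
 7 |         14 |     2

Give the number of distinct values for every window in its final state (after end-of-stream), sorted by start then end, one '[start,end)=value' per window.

i=0 t=5 v=1: → [4,8); WM=3
i=1 t=5 v=7: → [4,8); WM=3
i=2 t=5 v=8: → [4,8); WM=3
i=3 t=9 v=5: → [8,12); WM=7
i=4 t=10 v=2: → [8,12); WM=8; [4,8) fires=3
i=5 t=13 v=3: → [12,16); WM=11
i=6 t=17 v=2: → [16,20); WM=15; [8,12) fires=2
i=7 t=14 v=2: → [12,16); WM=15

[4,8)=3 [8,12)=2 [12,16)=2 [16,20)=1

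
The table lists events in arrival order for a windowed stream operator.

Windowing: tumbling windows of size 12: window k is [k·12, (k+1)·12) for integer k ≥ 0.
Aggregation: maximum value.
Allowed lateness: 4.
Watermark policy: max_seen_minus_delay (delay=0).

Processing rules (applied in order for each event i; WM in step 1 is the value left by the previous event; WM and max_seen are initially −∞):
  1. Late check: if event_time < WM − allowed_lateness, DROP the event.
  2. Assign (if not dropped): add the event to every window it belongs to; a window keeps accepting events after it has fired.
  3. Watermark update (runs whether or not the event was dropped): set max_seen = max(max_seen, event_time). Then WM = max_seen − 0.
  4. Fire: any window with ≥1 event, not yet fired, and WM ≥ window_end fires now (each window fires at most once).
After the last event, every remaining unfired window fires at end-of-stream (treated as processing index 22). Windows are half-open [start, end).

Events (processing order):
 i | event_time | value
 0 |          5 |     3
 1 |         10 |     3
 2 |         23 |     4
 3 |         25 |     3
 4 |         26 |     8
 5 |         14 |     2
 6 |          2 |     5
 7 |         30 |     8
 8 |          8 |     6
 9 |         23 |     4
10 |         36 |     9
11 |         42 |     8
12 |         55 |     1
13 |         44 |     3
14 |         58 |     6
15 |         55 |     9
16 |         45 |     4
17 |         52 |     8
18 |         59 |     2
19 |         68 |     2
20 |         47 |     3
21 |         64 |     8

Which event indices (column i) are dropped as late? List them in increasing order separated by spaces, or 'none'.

5 6 8 9 13 16 17 20

i=0 t=5 v=3: → [0,12); WM=5
i=1 t=10 v=3: → [0,12); WM=10
i=2 t=23 v=4: → [12,24); WM=23; [0,12) fires=3
i=3 t=25 v=3: → [24,36); WM=25; [12,24) fires=4
i=4 t=26 v=8: → [24,36); WM=26
i=5 t=14 v=2: DROP (t<26-4); WM=26
i=6 t=2 v=5: DROP (t<26-4); WM=26
i=7 t=30 v=8: → [24,36); WM=30
i=8 t=8 v=6: DROP (t<30-4); WM=30
i=9 t=23 v=4: DROP (t<30-4); WM=30
i=10 t=36 v=9: → [36,48); WM=36; [24,36) fires=8
i=11 t=42 v=8: → [36,48); WM=42
i=12 t=55 v=1: → [48,60); WM=55; [36,48) fires=9
i=13 t=44 v=3: DROP (t<55-4); WM=55
i=14 t=58 v=6: → [48,60); WM=58
i=15 t=55 v=9: → [48,60); WM=58
i=16 t=45 v=4: DROP (t<58-4); WM=58
i=17 t=52 v=8: DROP (t<58-4); WM=58
i=18 t=59 v=2: → [48,60); WM=59
i=19 t=68 v=2: → [60,72); WM=68; [48,60) fires=9
i=20 t=47 v=3: DROP (t<68-4); WM=68
i=21 t=64 v=8: → [60,72); WM=68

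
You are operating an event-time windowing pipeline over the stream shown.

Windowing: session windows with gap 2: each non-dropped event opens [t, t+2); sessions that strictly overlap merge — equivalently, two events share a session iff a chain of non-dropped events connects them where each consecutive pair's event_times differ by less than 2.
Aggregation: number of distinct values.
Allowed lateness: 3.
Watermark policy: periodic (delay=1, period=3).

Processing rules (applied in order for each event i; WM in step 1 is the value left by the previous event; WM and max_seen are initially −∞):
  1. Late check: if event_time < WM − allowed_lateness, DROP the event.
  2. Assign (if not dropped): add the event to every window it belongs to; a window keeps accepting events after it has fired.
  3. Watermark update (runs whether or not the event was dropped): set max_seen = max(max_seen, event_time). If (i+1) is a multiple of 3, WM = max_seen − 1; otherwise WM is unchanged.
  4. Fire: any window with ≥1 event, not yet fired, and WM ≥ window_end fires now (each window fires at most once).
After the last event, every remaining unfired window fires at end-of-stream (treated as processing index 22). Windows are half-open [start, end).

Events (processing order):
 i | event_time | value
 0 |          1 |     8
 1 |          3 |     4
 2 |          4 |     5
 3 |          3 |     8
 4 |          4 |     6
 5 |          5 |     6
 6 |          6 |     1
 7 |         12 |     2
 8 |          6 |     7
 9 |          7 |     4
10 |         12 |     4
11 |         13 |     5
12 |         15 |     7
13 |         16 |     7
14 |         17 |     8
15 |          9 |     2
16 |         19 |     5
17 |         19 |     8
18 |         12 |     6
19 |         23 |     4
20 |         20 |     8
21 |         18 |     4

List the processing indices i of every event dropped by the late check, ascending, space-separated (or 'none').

i=0 t=1 v=8: → [1,3); WM=−∞
i=1 t=3 v=4: → [3,5); WM=−∞
i=2 t=4 v=5: → [3,6); WM=3
i=3 t=3 v=8: → [3,6); WM=3
i=4 t=4 v=6: → [3,6); WM=3
i=5 t=5 v=6: → [3,7); WM=4
i=6 t=6 v=1: → [3,8); WM=4
i=7 t=12 v=2: → [12,14); WM=4
i=8 t=6 v=7: → [3,8); WM=11
i=9 t=7 v=4: DROP (t<11-3); WM=11
i=10 t=12 v=4: → [12,14); WM=11
i=11 t=13 v=5: → [12,15); WM=12
i=12 t=15 v=7: → [15,17); WM=12
i=13 t=16 v=7: → [15,18); WM=12
i=14 t=17 v=8: → [15,19); WM=16
i=15 t=9 v=2: DROP (t<16-3); WM=16
i=16 t=19 v=5: → [19,21); WM=16
i=17 t=19 v=8: → [19,21); WM=18
i=18 t=12 v=6: DROP (t<18-3); WM=18
i=19 t=23 v=4: → [23,25); WM=18
i=20 t=20 v=8: → [19,22); WM=22
i=21 t=18 v=4: DROP (t<22-3); WM=22

9 15 18 21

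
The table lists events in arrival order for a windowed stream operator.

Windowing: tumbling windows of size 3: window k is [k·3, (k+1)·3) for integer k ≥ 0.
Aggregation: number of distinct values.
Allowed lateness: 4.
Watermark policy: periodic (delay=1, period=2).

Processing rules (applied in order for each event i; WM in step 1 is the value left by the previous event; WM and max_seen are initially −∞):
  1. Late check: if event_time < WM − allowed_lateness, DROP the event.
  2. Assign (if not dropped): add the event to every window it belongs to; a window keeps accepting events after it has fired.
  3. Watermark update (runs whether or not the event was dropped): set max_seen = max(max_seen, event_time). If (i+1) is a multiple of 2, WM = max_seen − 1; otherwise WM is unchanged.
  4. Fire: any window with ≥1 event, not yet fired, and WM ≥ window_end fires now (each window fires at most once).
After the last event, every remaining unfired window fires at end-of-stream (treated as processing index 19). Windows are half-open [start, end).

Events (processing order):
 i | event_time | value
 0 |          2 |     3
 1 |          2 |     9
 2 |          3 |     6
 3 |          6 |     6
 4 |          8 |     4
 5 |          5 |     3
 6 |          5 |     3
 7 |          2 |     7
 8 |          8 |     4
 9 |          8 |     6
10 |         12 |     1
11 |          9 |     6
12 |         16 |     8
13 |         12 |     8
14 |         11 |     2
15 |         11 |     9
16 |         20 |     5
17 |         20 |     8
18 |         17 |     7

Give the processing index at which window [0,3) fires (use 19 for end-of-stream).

i=0 t=2 v=3: → [0,3); WM=−∞
i=1 t=2 v=9: → [0,3); WM=1
i=2 t=3 v=6: → [3,6); WM=1
i=3 t=6 v=6: → [6,9); WM=5; [0,3) fires=2
i=4 t=8 v=4: → [6,9); WM=5
i=5 t=5 v=3: → [3,6); WM=7; [3,6) fires=2
i=6 t=5 v=3: → [3,6); WM=7
i=7 t=2 v=7: DROP (t<7-4); WM=7
i=8 t=8 v=4: → [6,9); WM=7
i=9 t=8 v=6: → [6,9); WM=7
i=10 t=12 v=1: → [12,15); WM=7
i=11 t=9 v=6: → [9,12); WM=11; [6,9) fires=2
i=12 t=16 v=8: → [15,18); WM=11
i=13 t=12 v=8: → [12,15); WM=15; [9,12) fires=1 [12,15) fires=2
i=14 t=11 v=2: → [9,12); WM=15
i=15 t=11 v=9: → [9,12); WM=15
i=16 t=20 v=5: → [18,21); WM=15
i=17 t=20 v=8: → [18,21); WM=19; [15,18) fires=1
i=18 t=17 v=7: → [15,18); WM=19

3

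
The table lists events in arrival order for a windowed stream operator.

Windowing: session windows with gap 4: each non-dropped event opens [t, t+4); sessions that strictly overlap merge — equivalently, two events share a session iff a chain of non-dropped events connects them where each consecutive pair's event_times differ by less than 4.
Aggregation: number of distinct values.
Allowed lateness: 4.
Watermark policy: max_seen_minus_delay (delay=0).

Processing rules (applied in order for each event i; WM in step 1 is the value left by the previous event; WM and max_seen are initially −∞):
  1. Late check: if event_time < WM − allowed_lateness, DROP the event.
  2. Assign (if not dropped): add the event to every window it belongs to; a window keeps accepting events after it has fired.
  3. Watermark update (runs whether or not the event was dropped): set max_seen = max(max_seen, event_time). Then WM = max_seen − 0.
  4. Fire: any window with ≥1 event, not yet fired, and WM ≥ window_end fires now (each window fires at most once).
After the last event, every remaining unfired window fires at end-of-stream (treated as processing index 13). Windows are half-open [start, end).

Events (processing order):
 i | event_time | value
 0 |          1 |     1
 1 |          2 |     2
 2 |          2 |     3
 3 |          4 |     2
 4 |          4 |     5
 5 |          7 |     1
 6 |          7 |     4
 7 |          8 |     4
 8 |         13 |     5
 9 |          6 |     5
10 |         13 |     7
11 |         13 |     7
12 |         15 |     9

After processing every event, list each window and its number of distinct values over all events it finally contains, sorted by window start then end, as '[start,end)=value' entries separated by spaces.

[1,12)=5 [13,19)=3

i=0 t=1 v=1: → [1,5); WM=1
i=1 t=2 v=2: → [1,6); WM=2
i=2 t=2 v=3: → [1,6); WM=2
i=3 t=4 v=2: → [1,8); WM=4
i=4 t=4 v=5: → [1,8); WM=4
i=5 t=7 v=1: → [1,11); WM=7
i=6 t=7 v=4: → [1,11); WM=7
i=7 t=8 v=4: → [1,12); WM=8
i=8 t=13 v=5: → [13,17); WM=13
i=9 t=6 v=5: DROP (t<13-4); WM=13
i=10 t=13 v=7: → [13,17); WM=13
i=11 t=13 v=7: → [13,17); WM=13
i=12 t=15 v=9: → [13,19); WM=15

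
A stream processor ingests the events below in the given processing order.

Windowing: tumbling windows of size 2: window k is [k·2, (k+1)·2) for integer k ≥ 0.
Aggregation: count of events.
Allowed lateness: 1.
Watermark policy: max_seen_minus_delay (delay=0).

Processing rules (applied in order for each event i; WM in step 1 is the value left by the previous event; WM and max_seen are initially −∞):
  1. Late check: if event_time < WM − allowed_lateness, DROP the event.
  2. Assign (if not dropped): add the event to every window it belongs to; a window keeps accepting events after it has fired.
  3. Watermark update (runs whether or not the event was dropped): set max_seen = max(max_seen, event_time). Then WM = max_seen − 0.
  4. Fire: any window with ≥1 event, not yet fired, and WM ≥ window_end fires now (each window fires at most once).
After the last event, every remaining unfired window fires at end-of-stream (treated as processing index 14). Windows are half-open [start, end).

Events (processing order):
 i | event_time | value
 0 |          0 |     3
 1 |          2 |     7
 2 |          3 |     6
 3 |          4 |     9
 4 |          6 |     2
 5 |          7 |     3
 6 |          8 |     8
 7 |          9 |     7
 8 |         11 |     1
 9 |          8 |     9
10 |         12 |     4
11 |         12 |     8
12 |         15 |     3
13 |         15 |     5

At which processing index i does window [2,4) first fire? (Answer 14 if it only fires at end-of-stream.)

3

i=0 t=0 v=3: → [0,2); WM=0
i=1 t=2 v=7: → [2,4); WM=2; [0,2) fires=1
i=2 t=3 v=6: → [2,4); WM=3
i=3 t=4 v=9: → [4,6); WM=4; [2,4) fires=2
i=4 t=6 v=2: → [6,8); WM=6; [4,6) fires=1
i=5 t=7 v=3: → [6,8); WM=7
i=6 t=8 v=8: → [8,10); WM=8; [6,8) fires=2
i=7 t=9 v=7: → [8,10); WM=9
i=8 t=11 v=1: → [10,12); WM=11; [8,10) fires=2
i=9 t=8 v=9: DROP (t<11-1); WM=11
i=10 t=12 v=4: → [12,14); WM=12; [10,12) fires=1
i=11 t=12 v=8: → [12,14); WM=12
i=12 t=15 v=3: → [14,16); WM=15; [12,14) fires=2
i=13 t=15 v=5: → [14,16); WM=15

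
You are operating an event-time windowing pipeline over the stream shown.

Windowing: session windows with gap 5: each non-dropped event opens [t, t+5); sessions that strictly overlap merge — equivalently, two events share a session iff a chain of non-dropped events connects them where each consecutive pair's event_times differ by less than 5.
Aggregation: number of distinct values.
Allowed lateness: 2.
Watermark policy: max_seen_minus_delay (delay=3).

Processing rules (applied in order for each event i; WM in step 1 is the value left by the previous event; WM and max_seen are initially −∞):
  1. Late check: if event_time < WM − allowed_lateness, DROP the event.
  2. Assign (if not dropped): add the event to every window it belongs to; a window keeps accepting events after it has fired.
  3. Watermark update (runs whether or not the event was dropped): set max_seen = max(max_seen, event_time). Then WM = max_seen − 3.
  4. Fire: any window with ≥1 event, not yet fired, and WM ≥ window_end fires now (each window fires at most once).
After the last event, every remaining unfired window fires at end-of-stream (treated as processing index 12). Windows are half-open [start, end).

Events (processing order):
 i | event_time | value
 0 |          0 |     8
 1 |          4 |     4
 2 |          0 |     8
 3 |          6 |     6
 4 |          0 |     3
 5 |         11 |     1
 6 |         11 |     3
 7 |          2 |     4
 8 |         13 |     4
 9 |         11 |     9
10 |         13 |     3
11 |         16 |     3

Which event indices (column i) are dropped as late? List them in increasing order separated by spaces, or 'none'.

i=0 t=0 v=8: → [0,5); WM=-3
i=1 t=4 v=4: → [0,9); WM=1
i=2 t=0 v=8: → [0,9); WM=1
i=3 t=6 v=6: → [0,11); WM=3
i=4 t=0 v=3: DROP (t<3-2); WM=3
i=5 t=11 v=1: → [11,16); WM=8
i=6 t=11 v=3: → [11,16); WM=8
i=7 t=2 v=4: DROP (t<8-2); WM=8
i=8 t=13 v=4: → [11,18); WM=10
i=9 t=11 v=9: → [11,18); WM=10
i=10 t=13 v=3: → [11,18); WM=10
i=11 t=16 v=3: → [11,21); WM=13

4 7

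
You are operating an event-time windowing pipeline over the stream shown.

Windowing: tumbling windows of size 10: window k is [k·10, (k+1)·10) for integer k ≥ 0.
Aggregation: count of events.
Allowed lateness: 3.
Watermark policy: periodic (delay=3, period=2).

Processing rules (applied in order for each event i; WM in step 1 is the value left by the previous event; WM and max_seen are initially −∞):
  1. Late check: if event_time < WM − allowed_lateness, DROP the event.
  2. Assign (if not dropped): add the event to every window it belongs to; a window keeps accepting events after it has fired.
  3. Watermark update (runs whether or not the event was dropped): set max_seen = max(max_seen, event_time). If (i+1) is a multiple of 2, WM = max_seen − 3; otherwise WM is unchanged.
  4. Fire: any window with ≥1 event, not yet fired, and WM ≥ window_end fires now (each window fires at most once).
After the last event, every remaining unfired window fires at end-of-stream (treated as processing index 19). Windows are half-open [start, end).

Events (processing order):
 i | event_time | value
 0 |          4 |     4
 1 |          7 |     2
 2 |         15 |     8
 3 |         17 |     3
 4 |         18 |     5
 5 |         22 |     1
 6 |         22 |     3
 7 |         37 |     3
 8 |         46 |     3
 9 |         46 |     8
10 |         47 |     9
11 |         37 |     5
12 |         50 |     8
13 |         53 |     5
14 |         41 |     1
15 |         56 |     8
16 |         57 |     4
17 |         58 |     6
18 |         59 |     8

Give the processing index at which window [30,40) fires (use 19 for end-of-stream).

i=0 t=4 v=4: → [0,10); WM=−∞
i=1 t=7 v=2: → [0,10); WM=4
i=2 t=15 v=8: → [10,20); WM=4
i=3 t=17 v=3: → [10,20); WM=14; [0,10) fires=2
i=4 t=18 v=5: → [10,20); WM=14
i=5 t=22 v=1: → [20,30); WM=19
i=6 t=22 v=3: → [20,30); WM=19
i=7 t=37 v=3: → [30,40); WM=34; [10,20) fires=3 [20,30) fires=2
i=8 t=46 v=3: → [40,50); WM=34
i=9 t=46 v=8: → [40,50); WM=43; [30,40) fires=1
i=10 t=47 v=9: → [40,50); WM=43
i=11 t=37 v=5: DROP (t<43-3); WM=44
i=12 t=50 v=8: → [50,60); WM=44
i=13 t=53 v=5: → [50,60); WM=50; [40,50) fires=3
i=14 t=41 v=1: DROP (t<50-3); WM=50
i=15 t=56 v=8: → [50,60); WM=53
i=16 t=57 v=4: → [50,60); WM=53
i=17 t=58 v=6: → [50,60); WM=55
i=18 t=59 v=8: → [50,60); WM=55

9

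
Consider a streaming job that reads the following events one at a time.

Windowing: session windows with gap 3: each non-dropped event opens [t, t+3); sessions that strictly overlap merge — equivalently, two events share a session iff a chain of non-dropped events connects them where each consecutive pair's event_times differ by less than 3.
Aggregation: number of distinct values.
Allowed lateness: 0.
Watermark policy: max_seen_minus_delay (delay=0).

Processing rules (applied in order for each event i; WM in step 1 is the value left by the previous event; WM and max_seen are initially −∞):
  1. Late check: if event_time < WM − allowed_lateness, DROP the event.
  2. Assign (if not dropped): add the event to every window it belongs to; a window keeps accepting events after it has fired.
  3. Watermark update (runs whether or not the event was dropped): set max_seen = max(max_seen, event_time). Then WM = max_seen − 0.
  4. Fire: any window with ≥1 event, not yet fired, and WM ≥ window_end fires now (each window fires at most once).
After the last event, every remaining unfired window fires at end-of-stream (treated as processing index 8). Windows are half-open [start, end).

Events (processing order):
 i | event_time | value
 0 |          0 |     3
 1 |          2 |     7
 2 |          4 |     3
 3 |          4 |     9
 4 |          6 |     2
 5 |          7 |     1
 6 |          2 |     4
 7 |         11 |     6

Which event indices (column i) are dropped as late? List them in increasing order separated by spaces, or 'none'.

i=0 t=0 v=3: → [0,3); WM=0
i=1 t=2 v=7: → [0,5); WM=2
i=2 t=4 v=3: → [0,7); WM=4
i=3 t=4 v=9: → [0,7); WM=4
i=4 t=6 v=2: → [0,9); WM=6
i=5 t=7 v=1: → [0,10); WM=7
i=6 t=2 v=4: DROP (t<7-0); WM=7
i=7 t=11 v=6: → [11,14); WM=11

6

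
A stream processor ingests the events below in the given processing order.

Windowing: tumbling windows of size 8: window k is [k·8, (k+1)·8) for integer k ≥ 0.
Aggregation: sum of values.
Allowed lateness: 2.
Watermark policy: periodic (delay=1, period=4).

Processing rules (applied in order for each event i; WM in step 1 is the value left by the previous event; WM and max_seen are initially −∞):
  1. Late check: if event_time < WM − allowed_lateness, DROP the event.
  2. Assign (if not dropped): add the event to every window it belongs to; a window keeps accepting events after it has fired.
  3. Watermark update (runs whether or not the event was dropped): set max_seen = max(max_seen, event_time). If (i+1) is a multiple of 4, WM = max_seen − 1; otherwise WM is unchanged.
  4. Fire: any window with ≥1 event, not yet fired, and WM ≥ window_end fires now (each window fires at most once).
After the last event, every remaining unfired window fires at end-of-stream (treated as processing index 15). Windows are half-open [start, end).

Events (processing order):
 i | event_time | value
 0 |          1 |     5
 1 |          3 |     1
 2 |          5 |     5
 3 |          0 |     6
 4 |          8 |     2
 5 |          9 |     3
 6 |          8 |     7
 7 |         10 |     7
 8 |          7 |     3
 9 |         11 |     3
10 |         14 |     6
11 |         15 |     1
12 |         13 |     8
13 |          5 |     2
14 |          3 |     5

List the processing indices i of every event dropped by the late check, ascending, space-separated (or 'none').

i=0 t=1 v=5: → [0,8); WM=−∞
i=1 t=3 v=1: → [0,8); WM=−∞
i=2 t=5 v=5: → [0,8); WM=−∞
i=3 t=0 v=6: → [0,8); WM=4
i=4 t=8 v=2: → [8,16); WM=4
i=5 t=9 v=3: → [8,16); WM=4
i=6 t=8 v=7: → [8,16); WM=4
i=7 t=10 v=7: → [8,16); WM=9; [0,8) fires=17
i=8 t=7 v=3: → [0,8); WM=9
i=9 t=11 v=3: → [8,16); WM=9
i=10 t=14 v=6: → [8,16); WM=9
i=11 t=15 v=1: → [8,16); WM=14
i=12 t=13 v=8: → [8,16); WM=14
i=13 t=5 v=2: DROP (t<14-2); WM=14
i=14 t=3 v=5: DROP (t<14-2); WM=14

13 14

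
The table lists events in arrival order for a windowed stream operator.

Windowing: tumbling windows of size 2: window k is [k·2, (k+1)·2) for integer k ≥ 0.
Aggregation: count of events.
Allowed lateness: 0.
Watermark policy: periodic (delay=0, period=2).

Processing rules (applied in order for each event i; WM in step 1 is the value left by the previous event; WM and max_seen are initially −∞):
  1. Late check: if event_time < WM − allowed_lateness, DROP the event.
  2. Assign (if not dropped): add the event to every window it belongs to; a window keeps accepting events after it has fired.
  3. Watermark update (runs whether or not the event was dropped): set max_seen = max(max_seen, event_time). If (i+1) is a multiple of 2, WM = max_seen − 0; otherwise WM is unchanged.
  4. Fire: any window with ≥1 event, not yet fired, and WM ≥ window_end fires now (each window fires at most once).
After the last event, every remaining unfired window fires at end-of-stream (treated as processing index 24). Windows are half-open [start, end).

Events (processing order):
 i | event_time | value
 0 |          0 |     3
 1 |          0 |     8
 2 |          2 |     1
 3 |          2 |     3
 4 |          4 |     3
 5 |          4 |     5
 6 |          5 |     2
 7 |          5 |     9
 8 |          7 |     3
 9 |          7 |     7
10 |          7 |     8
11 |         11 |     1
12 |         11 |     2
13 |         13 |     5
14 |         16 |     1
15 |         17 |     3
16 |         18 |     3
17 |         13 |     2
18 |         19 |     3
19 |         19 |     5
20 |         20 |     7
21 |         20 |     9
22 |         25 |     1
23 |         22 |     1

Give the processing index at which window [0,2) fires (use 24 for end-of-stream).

i=0 t=0 v=3: → [0,2); WM=−∞
i=1 t=0 v=8: → [0,2); WM=0
i=2 t=2 v=1: → [2,4); WM=0
i=3 t=2 v=3: → [2,4); WM=2; [0,2) fires=2
i=4 t=4 v=3: → [4,6); WM=2
i=5 t=4 v=5: → [4,6); WM=4; [2,4) fires=2
i=6 t=5 v=2: → [4,6); WM=4
i=7 t=5 v=9: → [4,6); WM=5
i=8 t=7 v=3: → [6,8); WM=5
i=9 t=7 v=7: → [6,8); WM=7; [4,6) fires=4
i=10 t=7 v=8: → [6,8); WM=7
i=11 t=11 v=1: → [10,12); WM=11; [6,8) fires=3
i=12 t=11 v=2: → [10,12); WM=11
i=13 t=13 v=5: → [12,14); WM=13; [10,12) fires=2
i=14 t=16 v=1: → [16,18); WM=13
i=15 t=17 v=3: → [16,18); WM=17; [12,14) fires=1
i=16 t=18 v=3: → [18,20); WM=17
i=17 t=13 v=2: DROP (t<17-0); WM=18; [16,18) fires=2
i=18 t=19 v=3: → [18,20); WM=18
i=19 t=19 v=5: → [18,20); WM=19
i=20 t=20 v=7: → [20,22); WM=19
i=21 t=20 v=9: → [20,22); WM=20; [18,20) fires=3
i=22 t=25 v=1: → [24,26); WM=20
i=23 t=22 v=1: → [22,24); WM=25; [20,22) fires=2 [22,24) fires=1

3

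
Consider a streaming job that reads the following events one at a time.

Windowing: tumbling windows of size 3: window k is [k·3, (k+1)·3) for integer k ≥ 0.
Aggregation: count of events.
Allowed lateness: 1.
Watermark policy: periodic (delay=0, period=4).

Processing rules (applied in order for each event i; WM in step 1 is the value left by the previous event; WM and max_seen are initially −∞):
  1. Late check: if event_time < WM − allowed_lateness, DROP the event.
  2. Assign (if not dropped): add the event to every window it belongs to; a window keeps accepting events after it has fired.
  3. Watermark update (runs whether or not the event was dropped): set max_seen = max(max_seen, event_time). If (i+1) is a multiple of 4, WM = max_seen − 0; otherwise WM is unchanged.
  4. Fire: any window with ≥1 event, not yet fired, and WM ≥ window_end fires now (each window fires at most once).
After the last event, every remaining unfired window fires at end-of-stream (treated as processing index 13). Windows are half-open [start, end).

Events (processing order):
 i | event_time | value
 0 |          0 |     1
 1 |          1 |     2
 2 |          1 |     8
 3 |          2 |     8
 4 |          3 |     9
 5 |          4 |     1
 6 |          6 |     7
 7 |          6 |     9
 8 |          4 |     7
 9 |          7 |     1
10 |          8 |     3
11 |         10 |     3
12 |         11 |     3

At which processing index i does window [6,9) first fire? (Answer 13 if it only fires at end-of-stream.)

i=0 t=0 v=1: → [0,3); WM=−∞
i=1 t=1 v=2: → [0,3); WM=−∞
i=2 t=1 v=8: → [0,3); WM=−∞
i=3 t=2 v=8: → [0,3); WM=2
i=4 t=3 v=9: → [3,6); WM=2
i=5 t=4 v=1: → [3,6); WM=2
i=6 t=6 v=7: → [6,9); WM=2
i=7 t=6 v=9: → [6,9); WM=6; [0,3) fires=4 [3,6) fires=2
i=8 t=4 v=7: DROP (t<6-1); WM=6
i=9 t=7 v=1: → [6,9); WM=6
i=10 t=8 v=3: → [6,9); WM=6
i=11 t=10 v=3: → [9,12); WM=10; [6,9) fires=4
i=12 t=11 v=3: → [9,12); WM=10

11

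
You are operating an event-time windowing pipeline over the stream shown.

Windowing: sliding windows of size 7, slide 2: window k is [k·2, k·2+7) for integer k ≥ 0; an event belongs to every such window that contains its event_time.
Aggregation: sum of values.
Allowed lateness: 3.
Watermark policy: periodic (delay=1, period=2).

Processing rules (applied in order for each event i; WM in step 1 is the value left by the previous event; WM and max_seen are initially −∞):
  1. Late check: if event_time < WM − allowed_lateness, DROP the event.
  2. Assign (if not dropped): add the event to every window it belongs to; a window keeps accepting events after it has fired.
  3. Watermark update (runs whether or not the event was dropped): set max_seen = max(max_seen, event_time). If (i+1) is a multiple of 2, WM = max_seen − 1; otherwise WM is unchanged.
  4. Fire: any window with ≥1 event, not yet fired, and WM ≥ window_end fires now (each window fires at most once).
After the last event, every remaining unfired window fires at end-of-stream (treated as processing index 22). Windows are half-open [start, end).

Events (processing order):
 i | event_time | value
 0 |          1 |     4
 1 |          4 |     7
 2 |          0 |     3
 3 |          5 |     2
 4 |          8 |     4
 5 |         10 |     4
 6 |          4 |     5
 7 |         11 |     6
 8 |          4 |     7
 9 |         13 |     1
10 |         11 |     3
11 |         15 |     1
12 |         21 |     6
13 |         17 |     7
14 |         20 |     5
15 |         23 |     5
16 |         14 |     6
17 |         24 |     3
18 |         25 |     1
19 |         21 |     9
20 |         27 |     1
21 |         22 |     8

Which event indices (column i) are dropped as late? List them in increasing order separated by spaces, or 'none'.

6 8 16

i=0 t=1 v=4: → [0,7); WM=−∞
i=1 t=4 v=7: → [4,11),[2,9),[0,7); WM=3
i=2 t=0 v=3: → [0,7); WM=3
i=3 t=5 v=2: → [4,11),[2,9),[0,7); WM=4
i=4 t=8 v=4: → [8,15),[6,13),[4,11),[2,9); WM=4
i=5 t=10 v=4: → [10,17),[8,15),[6,13),[4,11); WM=9; [0,7) fires=16 [2,9) fires=13
i=6 t=4 v=5: DROP (t<9-3); WM=9
i=7 t=11 v=6: → [10,17),[8,15),[6,13); WM=10
i=8 t=4 v=7: DROP (t<10-3); WM=10
i=9 t=13 v=1: → [12,19),[10,17),[8,15); WM=12; [4,11) fires=17
i=10 t=11 v=3: → [10,17),[8,15),[6,13); WM=12
i=11 t=15 v=1: → [14,21),[12,19),[10,17); WM=14; [6,13) fires=17
i=12 t=21 v=6: → [20,27),[18,25),[16,23); WM=14
i=13 t=17 v=7: → [16,23),[14,21),[12,19); WM=20; [8,15) fires=18 [10,17) fires=15 [12,19) fires=9
i=14 t=20 v=5: → [20,27),[18,25),[16,23),[14,21); WM=20
i=15 t=23 v=5: → [22,29),[20,27),[18,25); WM=22; [14,21) fires=13
i=16 t=14 v=6: DROP (t<22-3); WM=22
i=17 t=24 v=3: → [24,31),[22,29),[20,27),[18,25); WM=23; [16,23) fires=18
i=18 t=25 v=1: → [24,31),[22,29),[20,27); WM=23
i=19 t=21 v=9: → [20,27),[18,25),[16,23); WM=24
i=20 t=27 v=1: → [26,33),[24,31),[22,29); WM=24
i=21 t=22 v=8: → [22,29),[20,27),[18,25),[16,23); WM=26; [18,25) fires=36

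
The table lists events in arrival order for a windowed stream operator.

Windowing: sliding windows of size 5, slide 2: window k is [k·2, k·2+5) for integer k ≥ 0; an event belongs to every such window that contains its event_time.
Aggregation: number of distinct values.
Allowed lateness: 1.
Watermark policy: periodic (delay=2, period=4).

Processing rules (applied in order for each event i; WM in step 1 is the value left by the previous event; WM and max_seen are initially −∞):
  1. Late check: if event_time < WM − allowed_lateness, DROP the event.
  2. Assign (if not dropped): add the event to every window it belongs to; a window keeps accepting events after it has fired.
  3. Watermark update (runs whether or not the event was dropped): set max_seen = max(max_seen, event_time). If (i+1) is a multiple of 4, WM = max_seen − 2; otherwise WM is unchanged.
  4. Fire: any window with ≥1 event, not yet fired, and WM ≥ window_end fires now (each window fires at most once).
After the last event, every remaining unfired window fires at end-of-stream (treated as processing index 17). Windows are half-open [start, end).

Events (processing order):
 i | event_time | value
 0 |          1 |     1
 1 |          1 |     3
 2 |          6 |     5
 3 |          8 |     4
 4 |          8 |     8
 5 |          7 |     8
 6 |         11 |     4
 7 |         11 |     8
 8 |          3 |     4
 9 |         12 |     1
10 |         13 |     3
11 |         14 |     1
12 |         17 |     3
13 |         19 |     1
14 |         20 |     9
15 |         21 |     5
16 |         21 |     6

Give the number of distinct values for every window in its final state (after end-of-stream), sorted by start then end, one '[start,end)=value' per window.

[0,5)=2 [2,7)=1 [4,9)=3 [6,11)=3 [8,13)=3 [10,15)=4 [12,17)=2 [14,19)=2 [16,21)=3 [18,23)=4 [20,25)=3

i=0 t=1 v=1: → [0,5); WM=−∞
i=1 t=1 v=3: → [0,5); WM=−∞
i=2 t=6 v=5: → [6,11),[4,9),[2,7); WM=−∞
i=3 t=8 v=4: → [8,13),[6,11),[4,9); WM=6; [0,5) fires=2
i=4 t=8 v=8: → [8,13),[6,11),[4,9); WM=6
i=5 t=7 v=8: → [6,11),[4,9); WM=6
i=6 t=11 v=4: → [10,15),[8,13); WM=6
i=7 t=11 v=8: → [10,15),[8,13); WM=9; [2,7) fires=1 [4,9) fires=3
i=8 t=3 v=4: DROP (t<9-1); WM=9
i=9 t=12 v=1: → [12,17),[10,15),[8,13); WM=9
i=10 t=13 v=3: → [12,17),[10,15); WM=9
i=11 t=14 v=1: → [14,19),[12,17),[10,15); WM=12; [6,11) fires=3
i=12 t=17 v=3: → [16,21),[14,19); WM=12
i=13 t=19 v=1: → [18,23),[16,21); WM=12
i=14 t=20 v=9: → [20,25),[18,23),[16,21); WM=12
i=15 t=21 v=5: → [20,25),[18,23); WM=19; [8,13) fires=3 [10,15) fires=4 [12,17) fires=2 [14,19) fires=2
i=16 t=21 v=6: → [20,25),[18,23); WM=19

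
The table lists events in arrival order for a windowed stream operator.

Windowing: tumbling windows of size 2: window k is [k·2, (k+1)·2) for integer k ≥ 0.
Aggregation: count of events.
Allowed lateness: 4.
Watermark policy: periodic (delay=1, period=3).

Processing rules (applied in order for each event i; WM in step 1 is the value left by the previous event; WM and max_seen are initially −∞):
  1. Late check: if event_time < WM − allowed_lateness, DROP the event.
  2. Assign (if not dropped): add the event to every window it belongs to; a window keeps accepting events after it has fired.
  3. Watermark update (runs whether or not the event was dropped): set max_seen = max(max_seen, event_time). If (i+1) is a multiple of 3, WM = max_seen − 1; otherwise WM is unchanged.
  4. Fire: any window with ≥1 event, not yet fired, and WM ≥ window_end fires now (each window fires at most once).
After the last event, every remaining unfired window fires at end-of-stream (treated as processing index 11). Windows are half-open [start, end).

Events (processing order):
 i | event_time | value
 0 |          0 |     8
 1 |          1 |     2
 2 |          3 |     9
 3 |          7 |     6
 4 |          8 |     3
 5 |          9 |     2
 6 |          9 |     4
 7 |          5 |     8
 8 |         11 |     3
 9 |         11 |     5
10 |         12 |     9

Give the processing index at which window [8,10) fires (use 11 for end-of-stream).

i=0 t=0 v=8: → [0,2); WM=−∞
i=1 t=1 v=2: → [0,2); WM=−∞
i=2 t=3 v=9: → [2,4); WM=2; [0,2) fires=2
i=3 t=7 v=6: → [6,8); WM=2
i=4 t=8 v=3: → [8,10); WM=2
i=5 t=9 v=2: → [8,10); WM=8; [2,4) fires=1 [6,8) fires=1
i=6 t=9 v=4: → [8,10); WM=8
i=7 t=5 v=8: → [4,6); WM=8; [4,6) fires=1
i=8 t=11 v=3: → [10,12); WM=10; [8,10) fires=3
i=9 t=11 v=5: → [10,12); WM=10
i=10 t=12 v=9: → [12,14); WM=10

8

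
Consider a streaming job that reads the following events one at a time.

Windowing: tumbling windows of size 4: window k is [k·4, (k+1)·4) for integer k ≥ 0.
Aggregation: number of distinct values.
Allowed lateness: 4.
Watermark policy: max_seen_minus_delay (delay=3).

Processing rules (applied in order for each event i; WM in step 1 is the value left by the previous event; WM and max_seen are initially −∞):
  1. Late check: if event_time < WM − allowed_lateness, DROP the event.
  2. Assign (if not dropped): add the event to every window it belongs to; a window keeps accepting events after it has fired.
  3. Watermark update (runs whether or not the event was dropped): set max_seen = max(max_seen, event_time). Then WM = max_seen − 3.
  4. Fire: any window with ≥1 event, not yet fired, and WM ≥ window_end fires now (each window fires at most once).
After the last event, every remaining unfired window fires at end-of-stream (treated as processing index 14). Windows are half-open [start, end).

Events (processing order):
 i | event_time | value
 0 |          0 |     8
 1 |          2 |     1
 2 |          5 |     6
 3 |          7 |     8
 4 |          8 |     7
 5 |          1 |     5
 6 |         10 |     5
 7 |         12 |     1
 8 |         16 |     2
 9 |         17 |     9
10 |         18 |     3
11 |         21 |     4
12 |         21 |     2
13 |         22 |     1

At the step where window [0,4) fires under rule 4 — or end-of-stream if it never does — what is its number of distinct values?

2

i=0 t=0 v=8: → [0,4); WM=-3
i=1 t=2 v=1: → [0,4); WM=-1
i=2 t=5 v=6: → [4,8); WM=2
i=3 t=7 v=8: → [4,8); WM=4; [0,4) fires=2
i=4 t=8 v=7: → [8,12); WM=5
i=5 t=1 v=5: → [0,4); WM=5
i=6 t=10 v=5: → [8,12); WM=7
i=7 t=12 v=1: → [12,16); WM=9; [4,8) fires=2
i=8 t=16 v=2: → [16,20); WM=13; [8,12) fires=2
i=9 t=17 v=9: → [16,20); WM=14
i=10 t=18 v=3: → [16,20); WM=15
i=11 t=21 v=4: → [20,24); WM=18; [12,16) fires=1
i=12 t=21 v=2: → [20,24); WM=18
i=13 t=22 v=1: → [20,24); WM=19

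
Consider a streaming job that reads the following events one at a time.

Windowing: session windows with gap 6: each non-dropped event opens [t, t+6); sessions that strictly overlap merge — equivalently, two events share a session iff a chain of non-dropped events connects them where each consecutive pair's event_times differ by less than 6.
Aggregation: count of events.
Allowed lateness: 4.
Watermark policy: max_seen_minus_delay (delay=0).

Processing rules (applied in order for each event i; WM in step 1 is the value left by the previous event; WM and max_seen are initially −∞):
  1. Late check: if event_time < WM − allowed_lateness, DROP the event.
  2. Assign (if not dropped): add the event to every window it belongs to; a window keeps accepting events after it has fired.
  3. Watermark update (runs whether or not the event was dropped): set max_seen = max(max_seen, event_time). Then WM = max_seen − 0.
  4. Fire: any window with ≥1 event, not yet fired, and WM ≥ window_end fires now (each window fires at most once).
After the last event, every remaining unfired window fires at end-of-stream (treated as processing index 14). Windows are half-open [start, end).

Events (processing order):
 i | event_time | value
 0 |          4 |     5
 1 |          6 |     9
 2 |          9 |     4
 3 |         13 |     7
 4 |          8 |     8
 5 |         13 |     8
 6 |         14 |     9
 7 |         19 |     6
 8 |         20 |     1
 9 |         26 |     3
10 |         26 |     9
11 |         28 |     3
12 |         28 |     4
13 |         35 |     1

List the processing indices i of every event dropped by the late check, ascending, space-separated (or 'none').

4

i=0 t=4 v=5: → [4,10); WM=4
i=1 t=6 v=9: → [4,12); WM=6
i=2 t=9 v=4: → [4,15); WM=9
i=3 t=13 v=7: → [4,19); WM=13
i=4 t=8 v=8: DROP (t<13-4); WM=13
i=5 t=13 v=8: → [4,19); WM=13
i=6 t=14 v=9: → [4,20); WM=14
i=7 t=19 v=6: → [4,25); WM=19
i=8 t=20 v=1: → [4,26); WM=20
i=9 t=26 v=3: → [26,32); WM=26
i=10 t=26 v=9: → [26,32); WM=26
i=11 t=28 v=3: → [26,34); WM=28
i=12 t=28 v=4: → [26,34); WM=28
i=13 t=35 v=1: → [35,41); WM=35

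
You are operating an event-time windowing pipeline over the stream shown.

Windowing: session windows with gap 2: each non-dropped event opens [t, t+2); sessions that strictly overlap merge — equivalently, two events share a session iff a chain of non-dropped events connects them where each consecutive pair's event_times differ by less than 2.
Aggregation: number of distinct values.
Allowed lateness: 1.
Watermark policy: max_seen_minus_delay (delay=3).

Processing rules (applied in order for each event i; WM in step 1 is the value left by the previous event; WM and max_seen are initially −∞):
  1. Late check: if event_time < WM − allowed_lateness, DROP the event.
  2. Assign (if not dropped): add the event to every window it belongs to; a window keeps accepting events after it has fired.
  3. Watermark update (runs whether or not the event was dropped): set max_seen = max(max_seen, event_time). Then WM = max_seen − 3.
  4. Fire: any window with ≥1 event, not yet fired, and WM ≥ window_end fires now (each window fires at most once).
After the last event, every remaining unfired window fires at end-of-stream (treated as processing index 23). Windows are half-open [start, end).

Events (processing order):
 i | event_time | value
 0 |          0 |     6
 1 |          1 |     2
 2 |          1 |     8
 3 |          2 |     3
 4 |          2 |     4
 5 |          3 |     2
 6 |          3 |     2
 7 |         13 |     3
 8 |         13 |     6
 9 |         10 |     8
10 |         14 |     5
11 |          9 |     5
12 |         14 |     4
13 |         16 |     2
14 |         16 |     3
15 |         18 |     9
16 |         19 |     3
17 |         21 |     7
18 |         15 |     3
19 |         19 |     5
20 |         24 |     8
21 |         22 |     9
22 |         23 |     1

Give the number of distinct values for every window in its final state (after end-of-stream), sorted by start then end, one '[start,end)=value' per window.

i=0 t=0 v=6: → [0,2); WM=-3
i=1 t=1 v=2: → [0,3); WM=-2
i=2 t=1 v=8: → [0,3); WM=-2
i=3 t=2 v=3: → [0,4); WM=-1
i=4 t=2 v=4: → [0,4); WM=-1
i=5 t=3 v=2: → [0,5); WM=0
i=6 t=3 v=2: → [0,5); WM=0
i=7 t=13 v=3: → [13,15); WM=10
i=8 t=13 v=6: → [13,15); WM=10
i=9 t=10 v=8: → [10,12); WM=10
i=10 t=14 v=5: → [13,16); WM=11
i=11 t=9 v=5: DROP (t<11-1); WM=11
i=12 t=14 v=4: → [13,16); WM=11
i=13 t=16 v=2: → [16,18); WM=13
i=14 t=16 v=3: → [16,18); WM=13
i=15 t=18 v=9: → [18,20); WM=15
i=16 t=19 v=3: → [18,21); WM=16
i=17 t=21 v=7: → [21,23); WM=18
i=18 t=15 v=3: DROP (t<18-1); WM=18
i=19 t=19 v=5: → [18,21); WM=18
i=20 t=24 v=8: → [24,26); WM=21
i=21 t=22 v=9: → [21,24); WM=21
i=22 t=23 v=1: → [21,26); WM=21

[0,5)=5 [10,12)=1 [13,16)=4 [16,18)=2 [18,21)=3 [21,26)=4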